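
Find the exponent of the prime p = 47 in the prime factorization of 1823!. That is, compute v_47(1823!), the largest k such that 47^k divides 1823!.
v_47(1823!) = 38

Legendre's formula: v_p(n!) = Σ_{k ≥ 1} ⌊n / p^k⌋. For p = 47, n = 1823, the terms are:
  ⌊1823/47^1⌋ = ⌊1823/47⌋ = 38
(the next term ⌊1823/47^2⌋ = 0, terminating the sum). Summing: v_47(1823!) = 38 = 38.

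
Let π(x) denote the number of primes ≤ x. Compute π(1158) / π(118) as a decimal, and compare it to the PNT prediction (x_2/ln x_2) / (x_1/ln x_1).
π(1158)/π(118) = 191/30 ≈ 6.3667;  PNT prediction ≈ 6.6366.

π(118) = 30 and π(1158) = 191, so π(1158)/π(118) ≈ 6.3667. The PNT-predicted ratio is (1158/ln(1158)) / (118/ln(118)) ≈ 6.6366. The two agree to within a few percent, as expected.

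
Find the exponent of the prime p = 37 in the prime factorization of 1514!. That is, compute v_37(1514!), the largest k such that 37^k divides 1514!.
v_37(1514!) = 41

Legendre's formula: v_p(n!) = Σ_{k ≥ 1} ⌊n / p^k⌋. For p = 37, n = 1514, the terms are:
  ⌊1514/37^1⌋ = ⌊1514/37⌋ = 40
  ⌊1514/37^2⌋ = ⌊1514/1369⌋ = 1
(the next term ⌊1514/37^3⌋ = 0, terminating the sum). Summing: v_37(1514!) = 40 + 1 = 41.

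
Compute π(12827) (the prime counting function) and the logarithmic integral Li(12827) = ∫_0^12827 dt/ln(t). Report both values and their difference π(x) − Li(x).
π(12827) = 1529;  Li(12827) ≈ 1548.83;  π(x) − Li(x) ≈ -19.83.

Direct count of primes ≤ 12827 gives π(12827) = 1529. Numerical evaluation of the logarithmic integral gives Li(12827) ≈ 1548.83. The difference π(x) − Li(x) ≈ -19.83 is typically negative for small/moderate x (Li(x) overestimates), though Littlewood's theorem shows this sign changes infinitely often.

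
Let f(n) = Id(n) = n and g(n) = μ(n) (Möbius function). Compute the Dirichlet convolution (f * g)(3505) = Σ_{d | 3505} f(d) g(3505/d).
(Id * μ)(3505) = 2800

Divisors of 3505: [1, 5, 701, 3505]. For each d | 3505:
  d = 1: Id(1) · μ(3505/1) = 1 · 1 = 1
  d = 5: Id(5) · μ(3505/5) = 5 · -1 = -5
  d = 701: Id(701) · μ(3505/701) = 701 · -1 = -701
  d = 3505: Id(3505) · μ(3505/3505) = 3505 · 1 = 3505
Summing: (Id * μ)(3505) = 1 + -5 + -701 + 3505 = 2800.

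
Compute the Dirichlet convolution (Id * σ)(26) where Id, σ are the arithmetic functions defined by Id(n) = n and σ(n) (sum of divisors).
(Id * σ)(26) = 135

Divisors of 26: [1, 2, 13, 26]. For each d | 26:
  d = 1: Id(1) · σ(26/1) = 1 · 42 = 42
  d = 2: Id(2) · σ(26/2) = 2 · 14 = 28
  d = 13: Id(13) · σ(26/13) = 13 · 3 = 39
  d = 26: Id(26) · σ(26/26) = 26 · 1 = 26
Summing: (Id * σ)(26) = 42 + 28 + 39 + 26 = 135.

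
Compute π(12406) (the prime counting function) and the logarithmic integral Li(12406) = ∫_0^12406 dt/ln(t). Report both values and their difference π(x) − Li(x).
π(12406) = 1480;  Li(12406) ≈ 1504.25;  π(x) − Li(x) ≈ -24.25.

Direct count of primes ≤ 12406 gives π(12406) = 1480. Numerical evaluation of the logarithmic integral gives Li(12406) ≈ 1504.25. The difference π(x) − Li(x) ≈ -24.25 is typically negative for small/moderate x (Li(x) overestimates), though Littlewood's theorem shows this sign changes infinitely often.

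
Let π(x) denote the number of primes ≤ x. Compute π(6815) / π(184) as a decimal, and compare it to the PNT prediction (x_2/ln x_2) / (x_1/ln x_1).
π(6815)/π(184) = 876/42 ≈ 20.8571;  PNT prediction ≈ 21.8821.

π(184) = 42 and π(6815) = 876, so π(6815)/π(184) ≈ 20.8571. The PNT-predicted ratio is (6815/ln(6815)) / (184/ln(184)) ≈ 21.8821. The two agree to within a few percent, as expected.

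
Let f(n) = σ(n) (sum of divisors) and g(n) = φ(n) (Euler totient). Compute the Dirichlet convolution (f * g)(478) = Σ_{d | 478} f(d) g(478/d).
(σ * φ)(478) = 1912

Divisors of 478: [1, 2, 239, 478]. For each d | 478:
  d = 1: σ(1) · φ(478/1) = 1 · 238 = 238
  d = 2: σ(2) · φ(478/2) = 3 · 238 = 714
  d = 239: σ(239) · φ(478/239) = 240 · 1 = 240
  d = 478: σ(478) · φ(478/478) = 720 · 1 = 720
Summing: (σ * φ)(478) = 238 + 714 + 240 + 720 = 1912.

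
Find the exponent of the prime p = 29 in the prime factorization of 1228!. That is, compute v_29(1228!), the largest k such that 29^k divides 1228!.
v_29(1228!) = 43

Legendre's formula: v_p(n!) = Σ_{k ≥ 1} ⌊n / p^k⌋. For p = 29, n = 1228, the terms are:
  ⌊1228/29^1⌋ = ⌊1228/29⌋ = 42
  ⌊1228/29^2⌋ = ⌊1228/841⌋ = 1
(the next term ⌊1228/29^3⌋ = 0, terminating the sum). Summing: v_29(1228!) = 42 + 1 = 43.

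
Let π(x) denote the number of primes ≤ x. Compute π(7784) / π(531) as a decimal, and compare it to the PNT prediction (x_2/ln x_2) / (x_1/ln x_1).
π(7784)/π(531) = 985/99 ≈ 9.9495;  PNT prediction ≈ 10.2661.

π(531) = 99 and π(7784) = 985, so π(7784)/π(531) ≈ 9.9495. The PNT-predicted ratio is (7784/ln(7784)) / (531/ln(531)) ≈ 10.2661. The two agree to within a few percent, as expected.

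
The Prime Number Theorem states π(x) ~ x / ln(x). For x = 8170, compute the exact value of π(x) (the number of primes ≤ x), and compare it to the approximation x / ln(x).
π(8170) = 1025;  x/ln(x) ≈ 906.95;  relative error ≈ 11.52%.

Directly count primes up to 8170: π(8170) = 1025. The PNT approximation gives 8170/ln(8170) ≈ 8170/9.00822 ≈ 906.95. Relative error (π(x) − x/ln(x)) / π(x) ≈ 11.52%; the approximation is known to undercount slightly (Li(x) is a better estimate).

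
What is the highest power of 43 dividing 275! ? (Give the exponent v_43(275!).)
v_43(275!) = 6

Legendre's formula: v_p(n!) = Σ_{k ≥ 1} ⌊n / p^k⌋. For p = 43, n = 275, the terms are:
  ⌊275/43^1⌋ = ⌊275/43⌋ = 6
(the next term ⌊275/43^2⌋ = 0, terminating the sum). Summing: v_43(275!) = 6 = 6.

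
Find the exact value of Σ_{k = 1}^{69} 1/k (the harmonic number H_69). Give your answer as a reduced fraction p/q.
H_69 = 42409610330030873613929048033/8801320137209899102584580800

Direct summation: H_69 = 1 + 1/2 + ... + 1/69. The least common denominator is lcm(1, ..., 69) = 79211881234889091923261227200; over this denominator the numerator is 79211881234889091923261227200 + 39605940617444545961630613600 + 26403960411629697307753742400 + 19802970308722272980815306800 + 15842376246977818384652245440 + 13201980205814848653876871200 + 11315983033555584560465889600 + 9901485154361136490407653400 + 8801320137209899102584580800 + 7921188123488909192326122720 + 7201080112262644720296475200 + 6600990102907424326938435600 + 6093221633453007071020094400 + 5657991516777792280232944800 + 5280792082325939461550748480 + 4950742577180568245203826700 + 4659522425581711289603601600 + 4400660068604949551292290400 + 4169046380783636417013748800 + 3960594061744454596163061360 + 3771994344518528186821963200 + 3600540056131322360148237600 + 3443994836299525735793966400 + 3300495051453712163469217800 + 3168475249395563676930449088 + 3046610816726503535510047200 + 2933773379069966367528193600 + 2828995758388896140116472400 + 2731444180513416962871076800 + 2640396041162969730775374240 + 2555221975319002965266491200 + 2475371288590284122601913350 + 2400360037420881573432158400 + 2329761212790855644801800800 + 2263196606711116912093177920 + 2200330034302474775646145200 + 2140861654997002484412465600 + 2084523190391818208506874400 + 2031073877817669023673364800 + 1980297030872227298081530680 + 1931997103289977851786859200 + 1885997172259264093410981600 + 1842136772904397486587470400 + 1800270028065661180074118800 + 1760264027441979820516916160 + 1721997418149762867896983200 + 1685359175210406211133217600 + 1650247525726856081734608900 + 1616569004793654937209412800 + 1584237624697781838465224544 + 1553174141860570429867867200 + 1523305408363251767755023600 + 1494563796884699847608702400 + 1466886689534983183764096800 + 1440216022452528944059295040 + 1414497879194448070058236200 + 1389682126927878805671249600 + 1365722090256708481435538400 + 1342574258218459185140020800 + 1320198020581484865387687120 + 1298555430080149047922315200 + 1277610987659501482633245600 + 1257331448172842728940654400 + 1237685644295142061300956675 + 1218644326690601414204018880 + 1200180018710440786716079200 + 1182266884102822267511361600 + 1164880606395427822400900400 + 1147998278766508578597988800 = 381686492970277862525361432297, so H_69 = 381686492970277862525361432297/79211881234889091923261227200; reducing by gcd(381686492970277862525361432297, 79211881234889091923261227200) = 9 gives 42409610330030873613929048033/8801320137209899102584580800 ≈ 4.81855. (The PNT-adjacent estimate ln(69) + γ ≈ 4.81132 matches within O(1/n).)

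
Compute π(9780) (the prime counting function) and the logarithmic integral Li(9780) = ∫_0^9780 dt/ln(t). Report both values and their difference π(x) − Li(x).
π(9780) = 1205;  Li(9780) ≈ 1222.22;  π(x) − Li(x) ≈ -17.22.

Direct count of primes ≤ 9780 gives π(9780) = 1205. Numerical evaluation of the logarithmic integral gives Li(9780) ≈ 1222.22. The difference π(x) − Li(x) ≈ -17.22 is typically negative for small/moderate x (Li(x) overestimates), though Littlewood's theorem shows this sign changes infinitely often.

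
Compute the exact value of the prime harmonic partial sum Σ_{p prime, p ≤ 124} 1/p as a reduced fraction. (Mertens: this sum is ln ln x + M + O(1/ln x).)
Σ 1/p = 58472171373748331322981543916880425472323867753/31610054640417607788145206291543662493274686990

π(124) = 30, so the primes ≤ 124 are [2, 3, 5, 7, 11, 13, 17, 19, 23, 29, 31, 37, 41, 43, 47, 53, 59, 61, 67, 71, 73, 79, 83, 89, 97, 101, 103, 107, 109, 113]. Summing 1/p over these primes: 58472171373748331322981543916880425472323867753/31610054640417607788145206291543662493274686990 ≈ 1.8498. Mertens estimate ln ln(124) + 0.2615 ≈ 1.8343.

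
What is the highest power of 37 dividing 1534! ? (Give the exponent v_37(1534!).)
v_37(1534!) = 42

Legendre's formula: v_p(n!) = Σ_{k ≥ 1} ⌊n / p^k⌋. For p = 37, n = 1534, the terms are:
  ⌊1534/37^1⌋ = ⌊1534/37⌋ = 41
  ⌊1534/37^2⌋ = ⌊1534/1369⌋ = 1
(the next term ⌊1534/37^3⌋ = 0, terminating the sum). Summing: v_37(1534!) = 41 + 1 = 42.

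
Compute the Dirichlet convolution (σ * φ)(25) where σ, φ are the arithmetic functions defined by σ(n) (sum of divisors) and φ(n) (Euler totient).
(σ * φ)(25) = 75

Divisors of 25: [1, 5, 25]. For each d | 25:
  d = 1: σ(1) · φ(25/1) = 1 · 20 = 20
  d = 5: σ(5) · φ(25/5) = 6 · 4 = 24
  d = 25: σ(25) · φ(25/25) = 31 · 1 = 31
Summing: (σ * φ)(25) = 20 + 24 + 31 = 75.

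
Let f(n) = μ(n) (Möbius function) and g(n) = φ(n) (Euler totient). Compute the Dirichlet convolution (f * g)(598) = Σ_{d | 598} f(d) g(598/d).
(μ * φ)(598) = 0

Divisors of 598: [1, 2, 13, 23, 26, 46, 299, 598]. For each d | 598:
  d = 1: μ(1) · φ(598/1) = 1 · 264 = 264
  d = 2: μ(2) · φ(598/2) = -1 · 264 = -264
  d = 13: μ(13) · φ(598/13) = -1 · 22 = -22
  d = 23: μ(23) · φ(598/23) = -1 · 12 = -12
  d = 26: μ(26) · φ(598/26) = 1 · 22 = 22
  d = 46: μ(46) · φ(598/46) = 1 · 12 = 12
  d = 299: μ(299) · φ(598/299) = 1 · 1 = 1
  d = 598: μ(598) · φ(598/598) = -1 · 1 = -1
Summing: (μ * φ)(598) = 264 + -264 + -22 + -12 + 22 + 12 + 1 + -1 = 0.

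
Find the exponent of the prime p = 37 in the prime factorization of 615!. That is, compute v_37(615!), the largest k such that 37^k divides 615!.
v_37(615!) = 16

Legendre's formula: v_p(n!) = Σ_{k ≥ 1} ⌊n / p^k⌋. For p = 37, n = 615, the terms are:
  ⌊615/37^1⌋ = ⌊615/37⌋ = 16
(the next term ⌊615/37^2⌋ = 0, terminating the sum). Summing: v_37(615!) = 16 = 16.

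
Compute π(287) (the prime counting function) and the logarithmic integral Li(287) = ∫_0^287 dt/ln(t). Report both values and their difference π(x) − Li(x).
π(287) = 61;  Li(287) ≈ 66.05;  π(x) − Li(x) ≈ -5.05.

Direct count of primes ≤ 287 gives π(287) = 61. Numerical evaluation of the logarithmic integral gives Li(287) ≈ 66.05. The difference π(x) − Li(x) ≈ -5.05 is typically negative for small/moderate x (Li(x) overestimates), though Littlewood's theorem shows this sign changes infinitely often.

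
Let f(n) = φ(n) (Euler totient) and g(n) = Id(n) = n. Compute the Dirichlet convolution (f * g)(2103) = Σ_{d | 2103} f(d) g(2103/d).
(φ * Id)(2103) = 7005

Divisors of 2103: [1, 3, 701, 2103]. For each d | 2103:
  d = 1: φ(1) · Id(2103/1) = 1 · 2103 = 2103
  d = 3: φ(3) · Id(2103/3) = 2 · 701 = 1402
  d = 701: φ(701) · Id(2103/701) = 700 · 3 = 2100
  d = 2103: φ(2103) · Id(2103/2103) = 1400 · 1 = 1400
Summing: (φ * Id)(2103) = 2103 + 1402 + 2100 + 1400 = 7005.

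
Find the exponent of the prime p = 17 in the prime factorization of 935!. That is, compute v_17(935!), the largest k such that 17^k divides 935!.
v_17(935!) = 58

Legendre's formula: v_p(n!) = Σ_{k ≥ 1} ⌊n / p^k⌋. For p = 17, n = 935, the terms are:
  ⌊935/17^1⌋ = ⌊935/17⌋ = 55
  ⌊935/17^2⌋ = ⌊935/289⌋ = 3
(the next term ⌊935/17^3⌋ = 0, terminating the sum). Summing: v_17(935!) = 55 + 3 = 58.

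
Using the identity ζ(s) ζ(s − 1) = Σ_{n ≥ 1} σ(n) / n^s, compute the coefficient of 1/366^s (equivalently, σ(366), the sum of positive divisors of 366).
σ(366) = 744

In the product (Σ m^0/m^s)(Σ k / k^s) = Σ (Σ_{d | n} d) / n^s, the coefficient of 1/n^s is σ(n) = Σ_{d | n} d. For n = 366, divisors are [1, 2, 3, 6, 61, 122, 183, 366]; summing: σ(366) = 744.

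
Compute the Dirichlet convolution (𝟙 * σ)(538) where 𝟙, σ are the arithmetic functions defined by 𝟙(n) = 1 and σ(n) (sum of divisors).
(𝟙 * σ)(538) = 1084

Divisors of 538: [1, 2, 269, 538]. For each d | 538:
  d = 1: 𝟙(1) · σ(538/1) = 1 · 810 = 810
  d = 2: 𝟙(2) · σ(538/2) = 1 · 270 = 270
  d = 269: 𝟙(269) · σ(538/269) = 1 · 3 = 3
  d = 538: 𝟙(538) · σ(538/538) = 1 · 1 = 1
Summing: (𝟙 * σ)(538) = 810 + 270 + 3 + 1 = 1084.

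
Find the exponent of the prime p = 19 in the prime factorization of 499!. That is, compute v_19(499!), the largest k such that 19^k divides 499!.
v_19(499!) = 27

Legendre's formula: v_p(n!) = Σ_{k ≥ 1} ⌊n / p^k⌋. For p = 19, n = 499, the terms are:
  ⌊499/19^1⌋ = ⌊499/19⌋ = 26
  ⌊499/19^2⌋ = ⌊499/361⌋ = 1
(the next term ⌊499/19^3⌋ = 0, terminating the sum). Summing: v_19(499!) = 26 + 1 = 27.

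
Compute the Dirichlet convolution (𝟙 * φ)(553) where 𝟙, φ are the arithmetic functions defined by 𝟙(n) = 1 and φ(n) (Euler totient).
(𝟙 * φ)(553) = 553

Divisors of 553: [1, 7, 79, 553]. For each d | 553:
  d = 1: 𝟙(1) · φ(553/1) = 1 · 468 = 468
  d = 7: 𝟙(7) · φ(553/7) = 1 · 78 = 78
  d = 79: 𝟙(79) · φ(553/79) = 1 · 6 = 6
  d = 553: 𝟙(553) · φ(553/553) = 1 · 1 = 1
Summing: (𝟙 * φ)(553) = 468 + 78 + 6 + 1 = 553.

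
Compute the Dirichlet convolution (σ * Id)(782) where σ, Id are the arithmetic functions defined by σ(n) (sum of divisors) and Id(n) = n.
(σ * Id)(782) = 8225

Divisors of 782: [1, 2, 17, 23, 34, 46, 391, 782]. For each d | 782:
  d = 1: σ(1) · Id(782/1) = 1 · 782 = 782
  d = 2: σ(2) · Id(782/2) = 3 · 391 = 1173
  d = 17: σ(17) · Id(782/17) = 18 · 46 = 828
  d = 23: σ(23) · Id(782/23) = 24 · 34 = 816
  d = 34: σ(34) · Id(782/34) = 54 · 23 = 1242
  d = 46: σ(46) · Id(782/46) = 72 · 17 = 1224
  d = 391: σ(391) · Id(782/391) = 432 · 2 = 864
  d = 782: σ(782) · Id(782/782) = 1296 · 1 = 1296
Summing: (σ * Id)(782) = 782 + 1173 + 828 + 816 + 1242 + 1224 + 864 + 1296 = 8225.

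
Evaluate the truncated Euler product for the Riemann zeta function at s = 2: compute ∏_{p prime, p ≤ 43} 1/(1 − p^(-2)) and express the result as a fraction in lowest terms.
∏ = 1688189817927745147112851/1030750286035260801024000

The primes p ≤ 43 are [2, 3, 5, 7, 11, 13, 17, 19, 23, 29, 31, 37, 41, 43]. For each prime, (1 − 1/p^2)^(-1) = p^2 / (p^2 − 1). The product is (1 − 1/2^2)^(-1), (1 − 1/3^2)^(-1), (1 − 1/5^2)^(-1), (1 − 1/7^2)^(-1), (1 − 1/11^2)^(-1), (1 − 1/13^2)^(-1), (1 − 1/17^2)^(-1), (1 − 1/19^2)^(-1), (1 − 1/23^2)^(-1), (1 − 1/29^2)^(-1), (1 − 1/31^2)^(-1), (1 − 1/37^2)^(-1), (1 − 1/41^2)^(-1), (1 − 1/43^2)^(-1) = ∏ p^2 / (p^2 − 1) = 1688189817927745147112851/1030750286035260801024000.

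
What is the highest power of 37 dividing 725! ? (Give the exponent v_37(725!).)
v_37(725!) = 19

Legendre's formula: v_p(n!) = Σ_{k ≥ 1} ⌊n / p^k⌋. For p = 37, n = 725, the terms are:
  ⌊725/37^1⌋ = ⌊725/37⌋ = 19
(the next term ⌊725/37^2⌋ = 0, terminating the sum). Summing: v_37(725!) = 19 = 19.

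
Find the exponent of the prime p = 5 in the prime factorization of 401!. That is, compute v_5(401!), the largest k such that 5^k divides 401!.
v_5(401!) = 99

Legendre's formula: v_p(n!) = Σ_{k ≥ 1} ⌊n / p^k⌋. For p = 5, n = 401, the terms are:
  ⌊401/5^1⌋ = ⌊401/5⌋ = 80
  ⌊401/5^2⌋ = ⌊401/25⌋ = 16
  ⌊401/5^3⌋ = ⌊401/125⌋ = 3
(the next term ⌊401/5^4⌋ = 0, terminating the sum). Summing: v_5(401!) = 80 + 16 + 3 = 99.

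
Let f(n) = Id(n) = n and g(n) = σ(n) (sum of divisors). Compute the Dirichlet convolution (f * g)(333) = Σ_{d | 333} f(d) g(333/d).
(Id * σ)(333) = 2550

Divisors of 333: [1, 3, 9, 37, 111, 333]. For each d | 333:
  d = 1: Id(1) · σ(333/1) = 1 · 494 = 494
  d = 3: Id(3) · σ(333/3) = 3 · 152 = 456
  d = 9: Id(9) · σ(333/9) = 9 · 38 = 342
  d = 37: Id(37) · σ(333/37) = 37 · 13 = 481
  d = 111: Id(111) · σ(333/111) = 111 · 4 = 444
  d = 333: Id(333) · σ(333/333) = 333 · 1 = 333
Summing: (Id * σ)(333) = 494 + 456 + 342 + 481 + 444 + 333 = 2550.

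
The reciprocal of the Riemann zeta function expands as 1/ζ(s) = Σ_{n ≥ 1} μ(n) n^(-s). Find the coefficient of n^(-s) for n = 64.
μ(64) = 0

Factor n = 64 = 2^6. μ(n) = 0 if any exponent ≥ 2 (not squarefree); otherwise μ(n) = (−1)^{ω(n)} where ω(n) is the number of distinct prime factors. Applying: μ(64) = 0.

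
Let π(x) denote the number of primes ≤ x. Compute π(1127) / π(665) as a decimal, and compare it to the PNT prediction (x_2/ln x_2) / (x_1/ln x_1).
π(1127)/π(665) = 188/121 ≈ 1.5537;  PNT prediction ≈ 1.5675.

π(665) = 121 and π(1127) = 188, so π(1127)/π(665) ≈ 1.5537. The PNT-predicted ratio is (1127/ln(1127)) / (665/ln(665)) ≈ 1.5675. The two agree to within a few percent, as expected.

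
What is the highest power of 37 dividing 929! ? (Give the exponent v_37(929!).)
v_37(929!) = 25

Legendre's formula: v_p(n!) = Σ_{k ≥ 1} ⌊n / p^k⌋. For p = 37, n = 929, the terms are:
  ⌊929/37^1⌋ = ⌊929/37⌋ = 25
(the next term ⌊929/37^2⌋ = 0, terminating the sum). Summing: v_37(929!) = 25 = 25.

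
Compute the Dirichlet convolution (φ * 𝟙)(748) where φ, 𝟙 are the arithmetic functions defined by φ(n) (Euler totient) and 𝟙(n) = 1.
(φ * 𝟙)(748) = 748

Divisors of 748: [1, 2, 4, 11, 17, 22, 34, 44, 68, 187, 374, 748]. For each d | 748:
  d = 1: φ(1) · 𝟙(748/1) = 1 · 1 = 1
  d = 2: φ(2) · 𝟙(748/2) = 1 · 1 = 1
  d = 4: φ(4) · 𝟙(748/4) = 2 · 1 = 2
  d = 11: φ(11) · 𝟙(748/11) = 10 · 1 = 10
  d = 17: φ(17) · 𝟙(748/17) = 16 · 1 = 16
  d = 22: φ(22) · 𝟙(748/22) = 10 · 1 = 10
  d = 34: φ(34) · 𝟙(748/34) = 16 · 1 = 16
  d = 44: φ(44) · 𝟙(748/44) = 20 · 1 = 20
  d = 68: φ(68) · 𝟙(748/68) = 32 · 1 = 32
  d = 187: φ(187) · 𝟙(748/187) = 160 · 1 = 160
  d = 374: φ(374) · 𝟙(748/374) = 160 · 1 = 160
  d = 748: φ(748) · 𝟙(748/748) = 320 · 1 = 320
Summing: (φ * 𝟙)(748) = 1 + 1 + 2 + 10 + 16 + 10 + 16 + 20 + 32 + 160 + 160 + 320 = 748.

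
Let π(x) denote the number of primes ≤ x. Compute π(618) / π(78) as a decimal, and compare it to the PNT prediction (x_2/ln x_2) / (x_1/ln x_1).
π(618)/π(78) = 113/21 ≈ 5.3810;  PNT prediction ≈ 5.3713.

π(78) = 21 and π(618) = 113, so π(618)/π(78) ≈ 5.3810. The PNT-predicted ratio is (618/ln(618)) / (78/ln(78)) ≈ 5.3713. The two agree to within a few percent, as expected.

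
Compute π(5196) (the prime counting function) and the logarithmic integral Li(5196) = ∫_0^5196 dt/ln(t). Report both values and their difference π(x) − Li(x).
π(5196) = 691;  Li(5196) ≈ 707.24;  π(x) − Li(x) ≈ -16.24.

Direct count of primes ≤ 5196 gives π(5196) = 691. Numerical evaluation of the logarithmic integral gives Li(5196) ≈ 707.24. The difference π(x) − Li(x) ≈ -16.24 is typically negative for small/moderate x (Li(x) overestimates), though Littlewood's theorem shows this sign changes infinitely often.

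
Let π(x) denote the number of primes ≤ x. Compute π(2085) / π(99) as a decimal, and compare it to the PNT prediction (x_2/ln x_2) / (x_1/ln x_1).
π(2085)/π(99) = 314/25 ≈ 12.5600;  PNT prediction ≈ 12.6628.

π(99) = 25 and π(2085) = 314, so π(2085)/π(99) ≈ 12.5600. The PNT-predicted ratio is (2085/ln(2085)) / (99/ln(99)) ≈ 12.6628. The two agree to within a few percent, as expected.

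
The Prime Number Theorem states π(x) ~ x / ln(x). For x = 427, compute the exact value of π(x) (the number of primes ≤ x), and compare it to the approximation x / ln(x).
π(427) = 82;  x/ln(x) ≈ 70.50;  relative error ≈ 14.03%.

Directly count primes up to 427: π(427) = 82. The PNT approximation gives 427/ln(427) ≈ 427/6.05678 ≈ 70.50. Relative error (π(x) − x/ln(x)) / π(x) ≈ 14.03%; the approximation is known to undercount slightly (Li(x) is a better estimate).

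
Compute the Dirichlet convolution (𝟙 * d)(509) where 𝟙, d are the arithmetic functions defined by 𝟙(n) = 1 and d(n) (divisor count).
(𝟙 * d)(509) = 3

Divisors of 509: [1, 509]. For each d | 509:
  d = 1: 𝟙(1) · d(509/1) = 1 · 2 = 2
  d = 509: 𝟙(509) · d(509/509) = 1 · 1 = 1
Summing: (𝟙 * d)(509) = 2 + 1 = 3.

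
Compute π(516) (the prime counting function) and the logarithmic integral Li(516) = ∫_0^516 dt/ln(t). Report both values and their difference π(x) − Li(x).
π(516) = 97;  Li(516) ≈ 104.36;  π(x) − Li(x) ≈ -7.36.

Direct count of primes ≤ 516 gives π(516) = 97. Numerical evaluation of the logarithmic integral gives Li(516) ≈ 104.36. The difference π(x) − Li(x) ≈ -7.36 is typically negative for small/moderate x (Li(x) overestimates), though Littlewood's theorem shows this sign changes infinitely often.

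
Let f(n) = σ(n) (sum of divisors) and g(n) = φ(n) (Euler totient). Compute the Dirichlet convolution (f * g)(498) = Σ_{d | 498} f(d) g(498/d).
(σ * φ)(498) = 3984

Divisors of 498: [1, 2, 3, 6, 83, 166, 249, 498]. For each d | 498:
  d = 1: σ(1) · φ(498/1) = 1 · 164 = 164
  d = 2: σ(2) · φ(498/2) = 3 · 164 = 492
  d = 3: σ(3) · φ(498/3) = 4 · 82 = 328
  d = 6: σ(6) · φ(498/6) = 12 · 82 = 984
  d = 83: σ(83) · φ(498/83) = 84 · 2 = 168
  d = 166: σ(166) · φ(498/166) = 252 · 2 = 504
  d = 249: σ(249) · φ(498/249) = 336 · 1 = 336
  d = 498: σ(498) · φ(498/498) = 1008 · 1 = 1008
Summing: (σ * φ)(498) = 164 + 492 + 328 + 984 + 168 + 504 + 336 + 1008 = 3984.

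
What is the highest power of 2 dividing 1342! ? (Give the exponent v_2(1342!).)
v_2(1342!) = 1335

Legendre's formula: v_p(n!) = Σ_{k ≥ 1} ⌊n / p^k⌋. For p = 2, n = 1342, the terms are:
  ⌊1342/2^1⌋ = ⌊1342/2⌋ = 671
  ⌊1342/2^2⌋ = ⌊1342/4⌋ = 335
  ⌊1342/2^3⌋ = ⌊1342/8⌋ = 167
  ⌊1342/2^4⌋ = ⌊1342/16⌋ = 83
  ⌊1342/2^5⌋ = ⌊1342/32⌋ = 41
  ⌊1342/2^6⌋ = ⌊1342/64⌋ = 20
  ⌊1342/2^7⌋ = ⌊1342/128⌋ = 10
  ⌊1342/2^8⌋ = ⌊1342/256⌋ = 5
  ⌊1342/2^9⌋ = ⌊1342/512⌋ = 2
  ⌊1342/2^10⌋ = ⌊1342/1024⌋ = 1
(the next term ⌊1342/2^11⌋ = 0, terminating the sum). Summing: v_2(1342!) = 671 + 335 + 167 + 83 + 41 + 20 + 10 + 5 + 2 + 1 = 1335.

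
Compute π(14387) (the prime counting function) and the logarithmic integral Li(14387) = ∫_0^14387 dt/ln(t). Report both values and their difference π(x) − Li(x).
π(14387) = 1685;  Li(14387) ≈ 1712.74;  π(x) − Li(x) ≈ -27.74.

Direct count of primes ≤ 14387 gives π(14387) = 1685. Numerical evaluation of the logarithmic integral gives Li(14387) ≈ 1712.74. The difference π(x) − Li(x) ≈ -27.74 is typically negative for small/moderate x (Li(x) overestimates), though Littlewood's theorem shows this sign changes infinitely often.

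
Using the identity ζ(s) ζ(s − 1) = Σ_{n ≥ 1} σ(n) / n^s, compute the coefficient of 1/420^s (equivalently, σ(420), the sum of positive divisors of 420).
σ(420) = 1344

In the product (Σ m^0/m^s)(Σ k / k^s) = Σ (Σ_{d | n} d) / n^s, the coefficient of 1/n^s is σ(n) = Σ_{d | n} d. For n = 420, divisors are [1, 2, 3, 4, 5, 6, 7, 10, 12, 14, 15, 20, 21, 28, 30, 35, 42, 60, 70, 84, 105, 140, 210, 420]; summing: σ(420) = 1344.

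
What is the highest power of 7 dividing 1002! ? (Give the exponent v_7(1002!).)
v_7(1002!) = 165

Legendre's formula: v_p(n!) = Σ_{k ≥ 1} ⌊n / p^k⌋. For p = 7, n = 1002, the terms are:
  ⌊1002/7^1⌋ = ⌊1002/7⌋ = 143
  ⌊1002/7^2⌋ = ⌊1002/49⌋ = 20
  ⌊1002/7^3⌋ = ⌊1002/343⌋ = 2
(the next term ⌊1002/7^4⌋ = 0, terminating the sum). Summing: v_7(1002!) = 143 + 20 + 2 = 165.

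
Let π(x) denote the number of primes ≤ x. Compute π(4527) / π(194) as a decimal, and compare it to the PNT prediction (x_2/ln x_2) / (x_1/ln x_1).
π(4527)/π(194) = 615/44 ≈ 13.9773;  PNT prediction ≈ 14.6030.

π(194) = 44 and π(4527) = 615, so π(4527)/π(194) ≈ 13.9773. The PNT-predicted ratio is (4527/ln(4527)) / (194/ln(194)) ≈ 14.6030. The two agree to within a few percent, as expected.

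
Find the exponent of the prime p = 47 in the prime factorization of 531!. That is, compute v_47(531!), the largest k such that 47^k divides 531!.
v_47(531!) = 11

Legendre's formula: v_p(n!) = Σ_{k ≥ 1} ⌊n / p^k⌋. For p = 47, n = 531, the terms are:
  ⌊531/47^1⌋ = ⌊531/47⌋ = 11
(the next term ⌊531/47^2⌋ = 0, terminating the sum). Summing: v_47(531!) = 11 = 11.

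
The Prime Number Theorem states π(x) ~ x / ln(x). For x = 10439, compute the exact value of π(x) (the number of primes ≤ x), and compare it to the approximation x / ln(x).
π(10439) = 1277;  x/ln(x) ≈ 1128.14;  relative error ≈ 11.66%.

Directly count primes up to 10439: π(10439) = 1277. The PNT approximation gives 10439/ln(10439) ≈ 10439/9.25330 ≈ 1128.14. Relative error (π(x) − x/ln(x)) / π(x) ≈ 11.66%; the approximation is known to undercount slightly (Li(x) is a better estimate).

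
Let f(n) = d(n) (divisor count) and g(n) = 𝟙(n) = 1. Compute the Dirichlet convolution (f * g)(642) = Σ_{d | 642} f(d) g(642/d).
(d * 𝟙)(642) = 27

Divisors of 642: [1, 2, 3, 6, 107, 214, 321, 642]. For each d | 642:
  d = 1: d(1) · 𝟙(642/1) = 1 · 1 = 1
  d = 2: d(2) · 𝟙(642/2) = 2 · 1 = 2
  d = 3: d(3) · 𝟙(642/3) = 2 · 1 = 2
  d = 6: d(6) · 𝟙(642/6) = 4 · 1 = 4
  d = 107: d(107) · 𝟙(642/107) = 2 · 1 = 2
  d = 214: d(214) · 𝟙(642/214) = 4 · 1 = 4
  d = 321: d(321) · 𝟙(642/321) = 4 · 1 = 4
  d = 642: d(642) · 𝟙(642/642) = 8 · 1 = 8
Summing: (d * 𝟙)(642) = 1 + 2 + 2 + 4 + 2 + 4 + 4 + 8 = 27.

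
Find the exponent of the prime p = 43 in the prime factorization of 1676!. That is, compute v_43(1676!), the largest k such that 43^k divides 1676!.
v_43(1676!) = 38

Legendre's formula: v_p(n!) = Σ_{k ≥ 1} ⌊n / p^k⌋. For p = 43, n = 1676, the terms are:
  ⌊1676/43^1⌋ = ⌊1676/43⌋ = 38
(the next term ⌊1676/43^2⌋ = 0, terminating the sum). Summing: v_43(1676!) = 38 = 38.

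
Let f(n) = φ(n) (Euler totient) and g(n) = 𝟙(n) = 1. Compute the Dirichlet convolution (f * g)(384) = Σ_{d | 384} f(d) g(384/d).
(φ * 𝟙)(384) = 384

Divisors of 384: [1, 2, 3, 4, 6, 8, 12, 16, 24, 32, 48, 64, 96, 128, 192, 384]. For each d | 384:
  d = 1: φ(1) · 𝟙(384/1) = 1 · 1 = 1
  d = 2: φ(2) · 𝟙(384/2) = 1 · 1 = 1
  d = 3: φ(3) · 𝟙(384/3) = 2 · 1 = 2
  d = 4: φ(4) · 𝟙(384/4) = 2 · 1 = 2
  d = 6: φ(6) · 𝟙(384/6) = 2 · 1 = 2
  d = 8: φ(8) · 𝟙(384/8) = 4 · 1 = 4
  d = 12: φ(12) · 𝟙(384/12) = 4 · 1 = 4
  d = 16: φ(16) · 𝟙(384/16) = 8 · 1 = 8
  d = 24: φ(24) · 𝟙(384/24) = 8 · 1 = 8
  d = 32: φ(32) · 𝟙(384/32) = 16 · 1 = 16
  d = 48: φ(48) · 𝟙(384/48) = 16 · 1 = 16
  d = 64: φ(64) · 𝟙(384/64) = 32 · 1 = 32
  d = 96: φ(96) · 𝟙(384/96) = 32 · 1 = 32
  d = 128: φ(128) · 𝟙(384/128) = 64 · 1 = 64
  d = 192: φ(192) · 𝟙(384/192) = 64 · 1 = 64
  d = 384: φ(384) · 𝟙(384/384) = 128 · 1 = 128
Summing: (φ * 𝟙)(384) = 1 + 1 + 2 + 2 + 2 + 4 + 4 + 8 + 8 + 16 + 16 + 32 + 32 + 64 + 64 + 128 = 384.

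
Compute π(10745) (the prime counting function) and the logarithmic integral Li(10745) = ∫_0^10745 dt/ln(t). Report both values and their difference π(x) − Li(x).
π(10745) = 1310;  Li(10745) ≈ 1326.71;  π(x) − Li(x) ≈ -16.71.

Direct count of primes ≤ 10745 gives π(10745) = 1310. Numerical evaluation of the logarithmic integral gives Li(10745) ≈ 1326.71. The difference π(x) − Li(x) ≈ -16.71 is typically negative for small/moderate x (Li(x) overestimates), though Littlewood's theorem shows this sign changes infinitely often.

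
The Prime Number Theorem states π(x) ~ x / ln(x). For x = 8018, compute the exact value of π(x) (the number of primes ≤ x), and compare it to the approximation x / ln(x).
π(8018) = 1010;  x/ln(x) ≈ 891.94;  relative error ≈ 11.69%.

Directly count primes up to 8018: π(8018) = 1010. The PNT approximation gives 8018/ln(8018) ≈ 8018/8.98944 ≈ 891.94. Relative error (π(x) − x/ln(x)) / π(x) ≈ 11.69%; the approximation is known to undercount slightly (Li(x) is a better estimate).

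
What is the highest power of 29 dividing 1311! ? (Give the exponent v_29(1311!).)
v_29(1311!) = 46

Legendre's formula: v_p(n!) = Σ_{k ≥ 1} ⌊n / p^k⌋. For p = 29, n = 1311, the terms are:
  ⌊1311/29^1⌋ = ⌊1311/29⌋ = 45
  ⌊1311/29^2⌋ = ⌊1311/841⌋ = 1
(the next term ⌊1311/29^3⌋ = 0, terminating the sum). Summing: v_29(1311!) = 45 + 1 = 46.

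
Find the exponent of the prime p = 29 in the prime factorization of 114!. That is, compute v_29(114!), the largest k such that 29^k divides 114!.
v_29(114!) = 3

Legendre's formula: v_p(n!) = Σ_{k ≥ 1} ⌊n / p^k⌋. For p = 29, n = 114, the terms are:
  ⌊114/29^1⌋ = ⌊114/29⌋ = 3
(the next term ⌊114/29^2⌋ = 0, terminating the sum). Summing: v_29(114!) = 3 = 3.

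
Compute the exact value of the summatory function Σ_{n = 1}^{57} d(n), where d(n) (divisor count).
Σ_{n ≤ 57} d(n) = 243

Compute d(n) for each 1 ≤ n ≤ 57: d(1) = 1, d(2) = 2, d(3) = 2, d(4) = 3, d(5) = 2, d(6) = 4, d(7) = 2, d(8) = 4, d(9) = 3, d(10) = 4, d(11) = 2, d(12) = 6, d(13) = 2, d(14) = 4, d(15) = 4, d(16) = 5, d(17) = 2, d(18) = 6, d(19) = 2, d(20) = 6, d(21) = 4, d(22) = 4, d(23) = 2, d(24) = 8, d(25) = 3, d(26) = 4, d(27) = 4, d(28) = 6, d(29) = 2, d(30) = 8, d(31) = 2, d(32) = 6, d(33) = 4, d(34) = 4, d(35) = 4, d(36) = 9, d(37) = 2, d(38) = 4, d(39) = 4, d(40) = 8, d(41) = 2, d(42) = 8, d(43) = 2, d(44) = 6, d(45) = 6, d(46) = 4, d(47) = 2, d(48) = 10, d(49) = 3, d(50) = 6, d(51) = 4, d(52) = 6, d(53) = 2, d(54) = 8, d(55) = 4, d(56) = 8, d(57) = 4. Summing all 57 values: 243. (Dirichlet's divisor formula: Σ_{n ≤ x} d(n) = x ln(x) + (2γ − 1) x + O(√x). For x = 57, the asymptotic estimate is ≈ 239.26.)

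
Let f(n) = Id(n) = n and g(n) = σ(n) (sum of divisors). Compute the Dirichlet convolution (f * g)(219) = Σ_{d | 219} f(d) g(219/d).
(Id * σ)(219) = 1029

Divisors of 219: [1, 3, 73, 219]. For each d | 219:
  d = 1: Id(1) · σ(219/1) = 1 · 296 = 296
  d = 3: Id(3) · σ(219/3) = 3 · 74 = 222
  d = 73: Id(73) · σ(219/73) = 73 · 4 = 292
  d = 219: Id(219) · σ(219/219) = 219 · 1 = 219
Summing: (Id * σ)(219) = 296 + 222 + 292 + 219 = 1029.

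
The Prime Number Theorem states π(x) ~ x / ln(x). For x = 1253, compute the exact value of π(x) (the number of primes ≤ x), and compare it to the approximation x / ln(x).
π(1253) = 204;  x/ln(x) ≈ 175.66;  relative error ≈ 13.89%.

Directly count primes up to 1253: π(1253) = 204. The PNT approximation gives 1253/ln(1253) ≈ 1253/7.13330 ≈ 175.66. Relative error (π(x) − x/ln(x)) / π(x) ≈ 13.89%; the approximation is known to undercount slightly (Li(x) is a better estimate).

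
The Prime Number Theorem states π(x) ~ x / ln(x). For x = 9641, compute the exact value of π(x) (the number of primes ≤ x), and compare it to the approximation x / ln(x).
π(9641) = 1190;  x/ln(x) ≈ 1050.93;  relative error ≈ 11.69%.

Directly count primes up to 9641: π(9641) = 1190. The PNT approximation gives 9641/ln(9641) ≈ 9641/9.17378 ≈ 1050.93. Relative error (π(x) − x/ln(x)) / π(x) ≈ 11.69%; the approximation is known to undercount slightly (Li(x) is a better estimate).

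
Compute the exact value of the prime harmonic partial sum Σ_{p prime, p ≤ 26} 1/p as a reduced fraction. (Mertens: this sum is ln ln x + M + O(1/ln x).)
Σ 1/p = 334406399/223092870

π(26) = 9, so the primes ≤ 26 are [2, 3, 5, 7, 11, 13, 17, 19, 23]. Summing 1/p over these primes: 334406399/223092870 ≈ 1.4990. Mertens estimate ln ln(26) + 0.2615 ≈ 1.4426.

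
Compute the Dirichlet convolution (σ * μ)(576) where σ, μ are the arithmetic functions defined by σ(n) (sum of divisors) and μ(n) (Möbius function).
(σ * μ)(576) = 576

Divisors of 576: [1, 2, 3, 4, 6, 8, 9, 12, 16, 18, 24, 32, 36, 48, 64, 72, 96, 144, 192, 288, 576]. For each d | 576:
  d = 1: σ(1) · μ(576/1) = 1 · 0 = 0
  d = 2: σ(2) · μ(576/2) = 3 · 0 = 0
  d = 3: σ(3) · μ(576/3) = 4 · 0 = 0
  d = 4: σ(4) · μ(576/4) = 7 · 0 = 0
  d = 6: σ(6) · μ(576/6) = 12 · 0 = 0
  d = 8: σ(8) · μ(576/8) = 15 · 0 = 0
  d = 9: σ(9) · μ(576/9) = 13 · 0 = 0
  d = 12: σ(12) · μ(576/12) = 28 · 0 = 0
  d = 16: σ(16) · μ(576/16) = 31 · 0 = 0
  d = 18: σ(18) · μ(576/18) = 39 · 0 = 0
  d = 24: σ(24) · μ(576/24) = 60 · 0 = 0
  d = 32: σ(32) · μ(576/32) = 63 · 0 = 0
  d = 36: σ(36) · μ(576/36) = 91 · 0 = 0
  d = 48: σ(48) · μ(576/48) = 124 · 0 = 0
  d = 64: σ(64) · μ(576/64) = 127 · 0 = 0
  d = 72: σ(72) · μ(576/72) = 195 · 0 = 0
  d = 96: σ(96) · μ(576/96) = 252 · 1 = 252
  d = 144: σ(144) · μ(576/144) = 403 · 0 = 0
  d = 192: σ(192) · μ(576/192) = 508 · -1 = -508
  d = 288: σ(288) · μ(576/288) = 819 · -1 = -819
  d = 576: σ(576) · μ(576/576) = 1651 · 1 = 1651
Summing: (σ * μ)(576) = 0 + 0 + 0 + 0 + 0 + 0 + 0 + 0 + 0 + 0 + 0 + 0 + 0 + 0 + 0 + 0 + 252 + 0 + -508 + -819 + 1651 = 576.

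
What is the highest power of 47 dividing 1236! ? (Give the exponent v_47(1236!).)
v_47(1236!) = 26

Legendre's formula: v_p(n!) = Σ_{k ≥ 1} ⌊n / p^k⌋. For p = 47, n = 1236, the terms are:
  ⌊1236/47^1⌋ = ⌊1236/47⌋ = 26
(the next term ⌊1236/47^2⌋ = 0, terminating the sum). Summing: v_47(1236!) = 26 = 26.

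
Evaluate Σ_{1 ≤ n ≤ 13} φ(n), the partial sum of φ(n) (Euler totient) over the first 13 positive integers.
Σ_{n ≤ 13} φ(n) = 58

Compute φ(n) for each 1 ≤ n ≤ 13: φ(1) = 1, φ(2) = 1, φ(3) = 2, φ(4) = 2, φ(5) = 4, φ(6) = 2, φ(7) = 6, φ(8) = 4, φ(9) = 6, φ(10) = 4, φ(11) = 10, φ(12) = 4, φ(13) = 12. Summing all 13 values: 58. (Average order: Σ_{n ≤ x} φ(n) ~ (3/π²) x². For x = 13, (3/π²)·13² ≈ 51.37.)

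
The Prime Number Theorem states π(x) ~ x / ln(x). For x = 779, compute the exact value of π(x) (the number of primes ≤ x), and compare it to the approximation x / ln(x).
π(779) = 137;  x/ln(x) ≈ 117.00;  relative error ≈ 14.60%.

Directly count primes up to 779: π(779) = 137. The PNT approximation gives 779/ln(779) ≈ 779/6.65801 ≈ 117.00. Relative error (π(x) − x/ln(x)) / π(x) ≈ 14.60%; the approximation is known to undercount slightly (Li(x) is a better estimate).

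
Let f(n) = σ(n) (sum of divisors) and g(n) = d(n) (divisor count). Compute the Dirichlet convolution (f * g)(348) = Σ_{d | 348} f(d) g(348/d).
(σ * d)(348) = 3072

Divisors of 348: [1, 2, 3, 4, 6, 12, 29, 58, 87, 116, 174, 348]. For each d | 348:
  d = 1: σ(1) · d(348/1) = 1 · 12 = 12
  d = 2: σ(2) · d(348/2) = 3 · 8 = 24
  d = 3: σ(3) · d(348/3) = 4 · 6 = 24
  d = 4: σ(4) · d(348/4) = 7 · 4 = 28
  d = 6: σ(6) · d(348/6) = 12 · 4 = 48
  d = 12: σ(12) · d(348/12) = 28 · 2 = 56
  d = 29: σ(29) · d(348/29) = 30 · 6 = 180
  d = 58: σ(58) · d(348/58) = 90 · 4 = 360
  d = 87: σ(87) · d(348/87) = 120 · 3 = 360
  d = 116: σ(116) · d(348/116) = 210 · 2 = 420
  d = 174: σ(174) · d(348/174) = 360 · 2 = 720
  d = 348: σ(348) · d(348/348) = 840 · 1 = 840
Summing: (σ * d)(348) = 12 + 24 + 24 + 28 + 48 + 56 + 180 + 360 + 360 + 420 + 720 + 840 = 3072.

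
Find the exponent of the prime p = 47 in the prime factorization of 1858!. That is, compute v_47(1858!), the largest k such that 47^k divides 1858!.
v_47(1858!) = 39

Legendre's formula: v_p(n!) = Σ_{k ≥ 1} ⌊n / p^k⌋. For p = 47, n = 1858, the terms are:
  ⌊1858/47^1⌋ = ⌊1858/47⌋ = 39
(the next term ⌊1858/47^2⌋ = 0, terminating the sum). Summing: v_47(1858!) = 39 = 39.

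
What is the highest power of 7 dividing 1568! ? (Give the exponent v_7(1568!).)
v_7(1568!) = 260

Legendre's formula: v_p(n!) = Σ_{k ≥ 1} ⌊n / p^k⌋. For p = 7, n = 1568, the terms are:
  ⌊1568/7^1⌋ = ⌊1568/7⌋ = 224
  ⌊1568/7^2⌋ = ⌊1568/49⌋ = 32
  ⌊1568/7^3⌋ = ⌊1568/343⌋ = 4
(the next term ⌊1568/7^4⌋ = 0, terminating the sum). Summing: v_7(1568!) = 224 + 32 + 4 = 260.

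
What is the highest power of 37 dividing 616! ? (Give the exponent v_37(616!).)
v_37(616!) = 16

Legendre's formula: v_p(n!) = Σ_{k ≥ 1} ⌊n / p^k⌋. For p = 37, n = 616, the terms are:
  ⌊616/37^1⌋ = ⌊616/37⌋ = 16
(the next term ⌊616/37^2⌋ = 0, terminating the sum). Summing: v_37(616!) = 16 = 16.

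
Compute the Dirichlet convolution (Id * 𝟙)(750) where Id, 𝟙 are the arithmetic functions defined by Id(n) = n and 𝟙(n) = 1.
(Id * 𝟙)(750) = 1872

Divisors of 750: [1, 2, 3, 5, 6, 10, 15, 25, 30, 50, 75, 125, 150, 250, 375, 750]. For each d | 750:
  d = 1: Id(1) · 𝟙(750/1) = 1 · 1 = 1
  d = 2: Id(2) · 𝟙(750/2) = 2 · 1 = 2
  d = 3: Id(3) · 𝟙(750/3) = 3 · 1 = 3
  d = 5: Id(5) · 𝟙(750/5) = 5 · 1 = 5
  d = 6: Id(6) · 𝟙(750/6) = 6 · 1 = 6
  d = 10: Id(10) · 𝟙(750/10) = 10 · 1 = 10
  d = 15: Id(15) · 𝟙(750/15) = 15 · 1 = 15
  d = 25: Id(25) · 𝟙(750/25) = 25 · 1 = 25
  d = 30: Id(30) · 𝟙(750/30) = 30 · 1 = 30
  d = 50: Id(50) · 𝟙(750/50) = 50 · 1 = 50
  d = 75: Id(75) · 𝟙(750/75) = 75 · 1 = 75
  d = 125: Id(125) · 𝟙(750/125) = 125 · 1 = 125
  d = 150: Id(150) · 𝟙(750/150) = 150 · 1 = 150
  d = 250: Id(250) · 𝟙(750/250) = 250 · 1 = 250
  d = 375: Id(375) · 𝟙(750/375) = 375 · 1 = 375
  d = 750: Id(750) · 𝟙(750/750) = 750 · 1 = 750
Summing: (Id * 𝟙)(750) = 1 + 2 + 3 + 5 + 6 + 10 + 15 + 25 + 30 + 50 + 75 + 125 + 150 + 250 + 375 + 750 = 1872.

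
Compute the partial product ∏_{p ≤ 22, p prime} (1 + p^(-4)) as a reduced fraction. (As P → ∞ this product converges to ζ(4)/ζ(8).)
∏ = 2063478382983759362985032/1914315839042201150180625

The primes p ≤ 22 are [2, 3, 5, 7, 11, 13, 17, 19]. For each, (1 + 1/p^4) = (p^4 + 1)/p^4. Multiplying these fractions over p ∈ [2, 3, 5, 7, 11, 13, 17, 19] gives 2063478382983759362985032/1914315839042201150180625. (In the limit P → ∞ this tends to ζ(4)/ζ(8).)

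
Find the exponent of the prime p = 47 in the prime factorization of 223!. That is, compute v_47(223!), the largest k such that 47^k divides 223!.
v_47(223!) = 4

Legendre's formula: v_p(n!) = Σ_{k ≥ 1} ⌊n / p^k⌋. For p = 47, n = 223, the terms are:
  ⌊223/47^1⌋ = ⌊223/47⌋ = 4
(the next term ⌊223/47^2⌋ = 0, terminating the sum). Summing: v_47(223!) = 4 = 4.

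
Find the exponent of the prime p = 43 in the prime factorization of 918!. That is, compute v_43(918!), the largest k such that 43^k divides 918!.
v_43(918!) = 21

Legendre's formula: v_p(n!) = Σ_{k ≥ 1} ⌊n / p^k⌋. For p = 43, n = 918, the terms are:
  ⌊918/43^1⌋ = ⌊918/43⌋ = 21
(the next term ⌊918/43^2⌋ = 0, terminating the sum). Summing: v_43(918!) = 21 = 21.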